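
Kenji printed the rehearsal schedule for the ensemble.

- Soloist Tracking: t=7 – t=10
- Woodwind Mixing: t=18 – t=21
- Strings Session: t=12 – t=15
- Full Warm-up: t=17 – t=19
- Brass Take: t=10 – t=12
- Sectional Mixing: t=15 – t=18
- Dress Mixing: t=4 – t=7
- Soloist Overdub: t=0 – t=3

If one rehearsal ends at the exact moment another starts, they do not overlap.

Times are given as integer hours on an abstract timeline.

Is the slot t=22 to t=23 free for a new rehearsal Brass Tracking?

Soloist Overdub: ends t=3 at or before Brass Tracking starts t=22 → clear.
Dress Mixing: ends t=7 at or before Brass Tracking starts t=22 → clear.
Soloist Tracking: ends t=10 at or before Brass Tracking starts t=22 → clear.
Brass Take: ends t=12 at or before Brass Tracking starts t=22 → clear.
Strings Session: ends t=15 at or before Brass Tracking starts t=22 → clear.
Sectional Mixing: ends t=18 at or before Brass Tracking starts t=22 → clear.
Full Warm-up: ends t=19 at or before Brass Tracking starts t=22 → clear.
Woodwind Mixing: ends t=21 at or before Brass Tracking starts t=22 → clear.

Yes — the slot is free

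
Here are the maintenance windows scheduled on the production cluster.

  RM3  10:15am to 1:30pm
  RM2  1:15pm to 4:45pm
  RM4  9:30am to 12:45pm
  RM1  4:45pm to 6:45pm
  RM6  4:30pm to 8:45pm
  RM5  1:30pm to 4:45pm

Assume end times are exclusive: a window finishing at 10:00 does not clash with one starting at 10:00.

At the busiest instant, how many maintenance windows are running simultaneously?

3

Walk through starts and ends in time order (an end at T is processed before a start at T):
9:30am start RM4 → 1
10:15am start RM3 → 2
12:45pm end RM4 → 1
1:15pm start RM2 → 2
1:30pm end RM3 → 1
1:30pm start RM5 → 2
4:30pm start RM6 → 3
4:45pm end RM2 → 2
4:45pm end RM5 → 1
4:45pm start RM1 → 2
6:45pm end RM1 → 1
8:45pm end RM6 → 0
Peak is 3, at 4:30pm (RM2, RM5, RM6).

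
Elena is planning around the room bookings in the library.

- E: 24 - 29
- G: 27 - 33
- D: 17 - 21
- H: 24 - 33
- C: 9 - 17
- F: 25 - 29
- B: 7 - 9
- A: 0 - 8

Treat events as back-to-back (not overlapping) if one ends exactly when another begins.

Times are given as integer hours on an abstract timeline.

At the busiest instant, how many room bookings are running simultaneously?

Sweep the timeline, counting +1 at each start and −1 at each end (ends before starts at a tie):
0 start A → 1
7 start B → 2
8 end A → 1
9 end B → 0
9 start C → 1
17 end C → 0
17 start D → 1
21 end D → 0
24 start E → 1
24 start H → 2
25 start F → 3
27 start G → 4
29 end E → 3
29 end F → 2
33 end G → 1
33 end H → 0
Peak is 4, at 27 (E, F, G, H).

4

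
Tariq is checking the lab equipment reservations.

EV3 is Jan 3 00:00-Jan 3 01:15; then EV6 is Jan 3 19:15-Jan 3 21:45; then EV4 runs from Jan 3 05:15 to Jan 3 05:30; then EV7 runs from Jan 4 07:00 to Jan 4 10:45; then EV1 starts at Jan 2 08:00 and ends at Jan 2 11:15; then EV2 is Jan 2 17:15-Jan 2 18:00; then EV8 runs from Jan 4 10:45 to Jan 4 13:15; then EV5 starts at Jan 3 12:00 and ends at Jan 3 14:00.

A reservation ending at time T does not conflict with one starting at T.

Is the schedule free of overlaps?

Yes

Sorted by start: EV1, EV2, EV3, EV4, EV5, EV6, EV7, EV8.
EV2 starts after EV1 ends — done with EV1.
EV3 starts after EV2 ends — done with EV2.
EV4 starts after EV3 ends — done with EV3.
EV5 starts after EV4 ends — done with EV4.
EV6 starts after EV5 ends — done with EV5.
EV7 starts after EV6 ends — done with EV6.
EV8 starts exactly when EV7 ends (back-to-back, no overlap).
Every pair is clear; the schedule has no overlaps.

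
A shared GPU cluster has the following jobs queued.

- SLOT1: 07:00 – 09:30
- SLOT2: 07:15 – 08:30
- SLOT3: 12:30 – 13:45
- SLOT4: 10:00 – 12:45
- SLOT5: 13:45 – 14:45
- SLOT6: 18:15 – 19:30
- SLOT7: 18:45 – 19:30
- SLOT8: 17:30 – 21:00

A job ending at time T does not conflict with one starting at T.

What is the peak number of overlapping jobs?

Sweep the timeline, counting +1 at each start and −1 at each end (ends before starts at a tie):
07:00 start SLOT1 → 1
07:15 start SLOT2 → 2
08:30 end SLOT2 → 1
09:30 end SLOT1 → 0
10:00 start SLOT4 → 1
12:30 start SLOT3 → 2
12:45 end SLOT4 → 1
13:45 end SLOT3 → 0
13:45 start SLOT5 → 1
14:45 end SLOT5 → 0
17:30 start SLOT8 → 1
18:15 start SLOT6 → 2
18:45 start SLOT7 → 3
19:30 end SLOT6 → 2
19:30 end SLOT7 → 1
21:00 end SLOT8 → 0
Peak is 3, at 18:45 (SLOT6, SLOT7, SLOT8).

3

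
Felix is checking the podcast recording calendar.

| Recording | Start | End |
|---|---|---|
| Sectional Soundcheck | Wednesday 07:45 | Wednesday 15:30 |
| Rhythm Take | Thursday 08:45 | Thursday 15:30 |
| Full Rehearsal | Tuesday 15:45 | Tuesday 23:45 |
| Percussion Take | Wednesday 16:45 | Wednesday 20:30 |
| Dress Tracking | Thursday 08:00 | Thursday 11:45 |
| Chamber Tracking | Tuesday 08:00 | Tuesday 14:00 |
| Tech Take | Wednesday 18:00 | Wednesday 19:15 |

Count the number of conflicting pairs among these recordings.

Sorted by start: Chamber Tracking, Full Rehearsal, Sectional Soundcheck, Percussion Take, Tech Take, Dress Tracking, Rhythm Take.
Full Rehearsal starts after Chamber Tracking ends, so nothing later overlaps Chamber Tracking either.
Sectional Soundcheck starts after Full Rehearsal ends, so nothing later overlaps Full Rehearsal either.
Percussion Take starts after Sectional Soundcheck ends, so nothing later overlaps Sectional Soundcheck either.
Tech Take starts before Percussion Take ends → Percussion Take and Tech Take overlap.
Dress Tracking starts after Percussion Take ends, so nothing later overlaps Percussion Take either.
Dress Tracking starts after Tech Take ends, so nothing later overlaps Tech Take either.
Rhythm Take starts before Dress Tracking ends → Dress Tracking and Rhythm Take overlap.
Overlapping pairs: Dress Tracking & Rhythm Take, Percussion Take & Tech Take — 2 in total.

2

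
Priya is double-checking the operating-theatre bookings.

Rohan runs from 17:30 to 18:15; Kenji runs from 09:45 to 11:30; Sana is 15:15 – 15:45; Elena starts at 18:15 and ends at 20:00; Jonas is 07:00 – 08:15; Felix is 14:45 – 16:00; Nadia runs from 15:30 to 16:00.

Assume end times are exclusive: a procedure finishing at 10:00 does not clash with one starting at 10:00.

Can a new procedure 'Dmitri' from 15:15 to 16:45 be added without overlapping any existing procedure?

Jonas: ends 08:15 at or before Dmitri starts 15:15 → clear.
Kenji: ends 11:30 at or before Dmitri starts 15:15 → clear.
Felix: starts 14:45 before Dmitri ends 16:45, and ends 16:00 after Dmitri starts 15:15 → overlap.
Sana: starts 15:15 before Dmitri ends 16:45, and ends 15:45 after Dmitri starts 15:15 → overlap.
Nadia: starts 15:30 before Dmitri ends 16:45, and ends 16:00 after Dmitri starts 15:15 → overlap.
Rohan: starts 17:30 at or after Dmitri ends 16:45 → clear.
Elena: starts 18:15 at or after Dmitri ends 16:45 → clear.
Dmitri overlaps Felix, Nadia, Sana.

No — it overlaps Felix, Nadia, Sana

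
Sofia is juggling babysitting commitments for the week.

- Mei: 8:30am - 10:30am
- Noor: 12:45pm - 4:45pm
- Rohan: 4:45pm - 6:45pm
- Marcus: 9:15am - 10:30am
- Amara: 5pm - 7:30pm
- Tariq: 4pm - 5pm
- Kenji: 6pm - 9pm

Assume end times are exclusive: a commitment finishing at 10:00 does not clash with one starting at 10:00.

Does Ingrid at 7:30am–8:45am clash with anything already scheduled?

Mei: starts 8:30am before Ingrid ends 8:45am, and ends 10:30am after Ingrid starts 7:30am → overlap.
Marcus: starts 9:15am at or after Ingrid ends 8:45am → clear.
Noor: starts 12:45pm at or after Ingrid ends 8:45am → clear.
Tariq: starts 4pm at or after Ingrid ends 8:45am → clear.
Rohan: starts 4:45pm at or after Ingrid ends 8:45am → clear.
Amara: starts 5pm at or after Ingrid ends 8:45am → clear.
Kenji: starts 6pm at or after Ingrid ends 8:45am → clear.
Ingrid overlaps Mei.

Yes — it overlaps Mei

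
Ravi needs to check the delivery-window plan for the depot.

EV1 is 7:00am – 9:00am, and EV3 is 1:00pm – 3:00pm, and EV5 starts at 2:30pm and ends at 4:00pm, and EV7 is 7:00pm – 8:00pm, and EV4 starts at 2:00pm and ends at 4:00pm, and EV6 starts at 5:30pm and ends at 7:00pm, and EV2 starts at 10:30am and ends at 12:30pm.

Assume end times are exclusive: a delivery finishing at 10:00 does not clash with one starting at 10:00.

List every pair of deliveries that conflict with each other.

EV3 & EV4, EV3 & EV5, EV4 & EV5

Check each pair: they overlap iff neither finishes before the other starts.
Sorted by start: EV1, EV2, EV3, EV4, EV5, EV6, EV7.
EV2 starts after EV1 ends, so EV1 has no further overlaps.
EV3 starts after EV2 ends, so EV2 has no further overlaps.
EV4 starts before EV3 ends → EV3 and EV4 overlap.
EV5 starts before EV3 ends → EV3 and EV5 overlap.
EV6 starts after EV3 ends, so EV3 has no further overlaps.
EV5 starts before EV4 ends → EV4 and EV5 overlap.
EV6 starts after EV4 ends, so EV4 has no further overlaps.
EV6 starts after EV5 ends, so EV5 has no further overlaps.
EV7 starts exactly when EV6 ends (back-to-back, no overlap).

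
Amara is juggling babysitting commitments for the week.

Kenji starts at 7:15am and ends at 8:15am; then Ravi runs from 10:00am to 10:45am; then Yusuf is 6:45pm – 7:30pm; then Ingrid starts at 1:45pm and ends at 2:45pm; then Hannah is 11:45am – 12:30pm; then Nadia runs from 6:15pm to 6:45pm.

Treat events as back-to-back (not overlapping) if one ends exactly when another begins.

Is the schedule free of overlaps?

Yes

Sorted by start: Kenji, Ravi, Hannah, Ingrid, Nadia, Yusuf.
Ravi starts after Kenji ends; Kenji is clear from here.
Hannah starts after Ravi ends; Ravi is clear from here.
Ingrid starts after Hannah ends; Hannah is clear from here.
Nadia starts after Ingrid ends; Ingrid is clear from here.
Yusuf starts exactly when Nadia ends (back-to-back, no overlap).
Every pair is clear; the schedule has no overlaps.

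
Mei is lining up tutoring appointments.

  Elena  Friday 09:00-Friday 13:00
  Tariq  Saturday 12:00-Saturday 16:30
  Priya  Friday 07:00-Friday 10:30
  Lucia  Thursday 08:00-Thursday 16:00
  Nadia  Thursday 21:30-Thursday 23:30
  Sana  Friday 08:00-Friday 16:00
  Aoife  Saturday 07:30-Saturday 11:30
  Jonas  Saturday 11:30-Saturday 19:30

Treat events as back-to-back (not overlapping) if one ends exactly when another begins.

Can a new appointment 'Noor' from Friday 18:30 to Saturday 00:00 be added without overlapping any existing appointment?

Lucia: ends Thursday 16:00 at or before Noor starts Friday 18:30 → clear.
Nadia: ends Thursday 23:30 at or before Noor starts Friday 18:30 → clear.
Priya: ends Friday 10:30 at or before Noor starts Friday 18:30 → clear.
Sana: ends Friday 16:00 at or before Noor starts Friday 18:30 → clear.
Elena: ends Friday 13:00 at or before Noor starts Friday 18:30 → clear.
Aoife: starts Saturday 07:30 at or after Noor ends Saturday 00:00 → clear.
Jonas: starts Saturday 11:30 at or after Noor ends Saturday 00:00 → clear.
Tariq: starts Saturday 12:00 at or after Noor ends Saturday 00:00 → clear.

Yes — the slot is free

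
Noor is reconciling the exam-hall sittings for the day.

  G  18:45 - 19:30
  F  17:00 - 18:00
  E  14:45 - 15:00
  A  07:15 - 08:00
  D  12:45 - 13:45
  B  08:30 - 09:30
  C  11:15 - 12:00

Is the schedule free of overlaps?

Sorted by start: A, B, C, D, E, F, G.
B starts after A ends; A is clear from here.
C starts after B ends; B is clear from here.
D starts after C ends; C is clear from here.
E starts after D ends; D is clear from here.
F starts after E ends; E is clear from here.
G starts after F ends.
Every pair is clear; the schedule has no overlaps.

Yes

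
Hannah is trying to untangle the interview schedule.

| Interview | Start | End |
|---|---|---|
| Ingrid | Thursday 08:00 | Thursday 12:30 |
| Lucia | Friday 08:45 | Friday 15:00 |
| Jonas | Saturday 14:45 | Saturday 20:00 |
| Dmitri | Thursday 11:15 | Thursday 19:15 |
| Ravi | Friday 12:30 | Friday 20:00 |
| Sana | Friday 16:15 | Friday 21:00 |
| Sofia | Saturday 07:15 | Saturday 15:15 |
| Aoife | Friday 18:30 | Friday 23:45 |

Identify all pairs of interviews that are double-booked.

Aoife & Ravi, Aoife & Sana, Dmitri & Ingrid, Jonas & Sofia, Lucia & Ravi, Ravi & Sana

Check each pair: they overlap iff neither finishes before the other starts.
Sorted by start: Ingrid, Dmitri, Lucia, Ravi, Sana, Aoife, Sofia, Jonas.
Dmitri starts before Ingrid ends → Ingrid and Dmitri overlap.
Lucia starts after Ingrid ends, so nothing later overlaps Ingrid either.
Lucia starts after Dmitri ends, so nothing later overlaps Dmitri either.
Ravi starts before Lucia ends → Lucia and Ravi overlap.
Sana starts after Lucia ends, so nothing later overlaps Lucia either.
Sana starts before Ravi ends → Ravi and Sana overlap.
Aoife starts before Ravi ends → Ravi and Aoife overlap.
Sofia starts after Ravi ends, so nothing later overlaps Ravi either.
Aoife starts before Sana ends → Sana and Aoife overlap.
Sofia starts after Sana ends, so nothing later overlaps Sana either.
Sofia starts after Aoife ends, so nothing later overlaps Aoife either.
Jonas starts before Sofia ends → Sofia and Jonas overlap.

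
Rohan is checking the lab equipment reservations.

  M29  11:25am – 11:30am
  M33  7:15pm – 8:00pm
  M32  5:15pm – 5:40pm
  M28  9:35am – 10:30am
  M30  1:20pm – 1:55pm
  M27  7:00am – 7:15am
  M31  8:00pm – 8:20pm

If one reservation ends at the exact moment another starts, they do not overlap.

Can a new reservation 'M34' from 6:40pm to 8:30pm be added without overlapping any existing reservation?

M27: ends 7:15am at or before M34 starts 6:40pm → clear.
M28: ends 10:30am at or before M34 starts 6:40pm → clear.
M29: ends 11:30am at or before M34 starts 6:40pm → clear.
M30: ends 1:55pm at or before M34 starts 6:40pm → clear.
M32: ends 5:40pm at or before M34 starts 6:40pm → clear.
M33: starts 7:15pm before M34 ends 8:30pm, and ends 8:00pm after M34 starts 6:40pm → overlap.
M31: starts 8:00pm before M34 ends 8:30pm, and ends 8:20pm after M34 starts 6:40pm → overlap.
M34 overlaps M31, M33.

No — it overlaps M31, M33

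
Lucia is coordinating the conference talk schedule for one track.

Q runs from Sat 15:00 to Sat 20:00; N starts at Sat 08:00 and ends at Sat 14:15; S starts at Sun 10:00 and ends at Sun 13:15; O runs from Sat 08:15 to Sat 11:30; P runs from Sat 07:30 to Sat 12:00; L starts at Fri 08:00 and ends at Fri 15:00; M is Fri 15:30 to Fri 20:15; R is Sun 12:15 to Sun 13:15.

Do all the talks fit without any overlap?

No

Sorted by start: L, M, P, N, O, Q, S, R.
M starts after L ends — done with L.
P starts after M ends — done with M.
N starts before P ends → P and N overlap.
That's a conflict, so the schedule is not conflict-free.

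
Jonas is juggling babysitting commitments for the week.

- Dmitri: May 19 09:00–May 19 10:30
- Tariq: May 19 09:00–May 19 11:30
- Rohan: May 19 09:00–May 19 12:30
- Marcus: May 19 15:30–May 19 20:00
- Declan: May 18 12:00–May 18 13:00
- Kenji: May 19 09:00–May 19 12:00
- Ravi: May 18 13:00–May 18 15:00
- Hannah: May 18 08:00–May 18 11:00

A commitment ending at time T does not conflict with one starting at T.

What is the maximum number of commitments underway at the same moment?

4

Sort all start/end points and keep a running count:
May 18 08:00 start Hannah → 1
May 18 11:00 end Hannah → 0
May 18 12:00 start Declan → 1
May 18 13:00 end Declan → 0
May 18 13:00 start Ravi → 1
May 18 15:00 end Ravi → 0
May 19 09:00 start Dmitri → 1
May 19 09:00 start Kenji → 2
May 19 09:00 start Rohan → 3
May 19 09:00 start Tariq → 4
May 19 10:30 end Dmitri → 3
May 19 11:30 end Tariq → 2
May 19 12:00 end Kenji → 1
May 19 12:30 end Rohan → 0
May 19 15:30 start Marcus → 1
May 19 20:00 end Marcus → 0
Peak is 4, at May 19 09:00 (Dmitri, Kenji, Rohan, Tariq).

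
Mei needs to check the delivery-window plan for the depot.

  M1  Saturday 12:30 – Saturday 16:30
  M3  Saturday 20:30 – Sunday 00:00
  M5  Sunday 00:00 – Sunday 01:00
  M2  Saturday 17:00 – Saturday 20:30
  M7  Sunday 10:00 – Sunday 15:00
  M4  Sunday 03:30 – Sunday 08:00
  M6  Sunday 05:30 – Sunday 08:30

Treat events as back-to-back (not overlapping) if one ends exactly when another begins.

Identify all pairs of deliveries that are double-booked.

M4 & M6

Sorted by start: M1, M2, M3, M5, M4, M6, M7.
M2 starts after M1 ends; M1 is clear from here.
M3 starts exactly when M2 ends (back-to-back, no overlap); M2 is clear from here.
M5 starts exactly when M3 ends (back-to-back, no overlap); M3 is clear from here.
M4 starts after M5 ends; M5 is clear from here.
M6 starts before M4 ends → M4 and M6 overlap.
M7 starts after M4 ends.
M7 starts after M6 ends.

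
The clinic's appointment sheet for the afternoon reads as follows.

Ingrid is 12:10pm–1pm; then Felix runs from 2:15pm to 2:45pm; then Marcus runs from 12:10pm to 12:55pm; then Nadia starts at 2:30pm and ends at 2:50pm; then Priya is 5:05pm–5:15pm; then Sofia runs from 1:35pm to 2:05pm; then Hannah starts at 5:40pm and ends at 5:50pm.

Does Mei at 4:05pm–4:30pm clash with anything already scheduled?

No — it doesn't clash with anything

Ingrid: ends 1pm at or before Mei starts 4:05pm → clear.
Marcus: ends 12:55pm at or before Mei starts 4:05pm → clear.
Sofia: ends 2:05pm at or before Mei starts 4:05pm → clear.
Felix: ends 2:45pm at or before Mei starts 4:05pm → clear.
Nadia: ends 2:50pm at or before Mei starts 4:05pm → clear.
Priya: starts 5:05pm at or after Mei ends 4:30pm → clear.
Hannah: starts 5:40pm at or after Mei ends 4:30pm → clear.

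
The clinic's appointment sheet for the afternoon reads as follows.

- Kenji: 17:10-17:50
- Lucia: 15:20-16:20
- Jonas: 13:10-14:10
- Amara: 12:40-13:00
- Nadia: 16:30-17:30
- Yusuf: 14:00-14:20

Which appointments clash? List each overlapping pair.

Sorted by start: Amara, Jonas, Yusuf, Lucia, Nadia, Kenji.
Jonas starts after Amara ends; Amara is clear from here.
Yusuf starts before Jonas ends → Jonas and Yusuf overlap.
Lucia starts after Jonas ends; Jonas is clear from here.
Lucia starts after Yusuf ends; Yusuf is clear from here.
Nadia starts after Lucia ends; Lucia is clear from here.
Kenji starts before Nadia ends → Nadia and Kenji overlap.

Jonas & Yusuf, Kenji & Nadia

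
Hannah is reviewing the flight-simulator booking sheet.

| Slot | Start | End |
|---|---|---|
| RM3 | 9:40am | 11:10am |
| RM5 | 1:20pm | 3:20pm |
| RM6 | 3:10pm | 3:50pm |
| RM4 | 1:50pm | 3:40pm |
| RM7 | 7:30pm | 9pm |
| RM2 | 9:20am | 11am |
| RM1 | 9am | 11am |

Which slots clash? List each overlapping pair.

RM1 & RM2, RM1 & RM3, RM2 & RM3, RM4 & RM5, RM4 & RM6, RM5 & RM6

Sorted by start: RM1, RM2, RM3, RM5, RM4, RM6, RM7.
RM2 starts before RM1 ends → RM1 and RM2 overlap.
RM3 starts before RM1 ends → RM1 and RM3 overlap.
RM5 starts after RM1 ends; RM1 is clear from here.
RM3 starts before RM2 ends → RM2 and RM3 overlap.
RM5 starts after RM2 ends; RM2 is clear from here.
RM5 starts after RM3 ends; RM3 is clear from here.
RM4 starts before RM5 ends → RM5 and RM4 overlap.
RM6 starts before RM5 ends → RM5 and RM6 overlap.
RM7 starts after RM5 ends.
RM6 starts before RM4 ends → RM4 and RM6 overlap.
RM7 starts after RM4 ends.
RM7 starts after RM6 ends.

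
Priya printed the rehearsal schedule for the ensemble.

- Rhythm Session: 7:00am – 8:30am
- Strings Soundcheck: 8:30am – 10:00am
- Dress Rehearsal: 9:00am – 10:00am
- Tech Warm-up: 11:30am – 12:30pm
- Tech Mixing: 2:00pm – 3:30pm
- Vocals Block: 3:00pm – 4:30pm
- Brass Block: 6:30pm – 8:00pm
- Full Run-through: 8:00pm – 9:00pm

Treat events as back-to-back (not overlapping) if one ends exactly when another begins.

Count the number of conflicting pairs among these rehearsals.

Sorted by start: Rhythm Session, Strings Soundcheck, Dress Rehearsal, Tech Warm-up, Tech Mixing, Vocals Block, Brass Block, Full Run-through.
Strings Soundcheck starts exactly when Rhythm Session ends (back-to-back, no overlap), so nothing later overlaps Rhythm Session either.
Dress Rehearsal starts before Strings Soundcheck ends → Strings Soundcheck and Dress Rehearsal overlap.
Tech Warm-up starts after Strings Soundcheck ends, so nothing later overlaps Strings Soundcheck either.
Tech Warm-up starts after Dress Rehearsal ends, so nothing later overlaps Dress Rehearsal either.
Tech Mixing starts after Tech Warm-up ends, so nothing later overlaps Tech Warm-up either.
Vocals Block starts before Tech Mixing ends → Tech Mixing and Vocals Block overlap.
Brass Block starts after Tech Mixing ends, so nothing later overlaps Tech Mixing either.
Brass Block starts after Vocals Block ends, so nothing later overlaps Vocals Block either.
Full Run-through starts exactly when Brass Block ends (back-to-back, no overlap).
Overlapping pairs: Dress Rehearsal & Strings Soundcheck, Tech Mixing & Vocals Block — 2 in total.

2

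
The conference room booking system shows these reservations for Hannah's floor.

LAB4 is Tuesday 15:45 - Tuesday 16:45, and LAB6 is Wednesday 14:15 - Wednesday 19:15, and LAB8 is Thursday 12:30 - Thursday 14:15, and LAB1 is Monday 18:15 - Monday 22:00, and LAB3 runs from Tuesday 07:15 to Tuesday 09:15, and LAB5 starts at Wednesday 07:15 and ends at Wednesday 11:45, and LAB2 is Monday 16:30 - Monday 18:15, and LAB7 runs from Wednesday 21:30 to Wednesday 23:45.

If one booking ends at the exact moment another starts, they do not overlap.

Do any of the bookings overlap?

No

Sorted by start: LAB2, LAB1, LAB3, LAB4, LAB5, LAB6, LAB7, LAB8.
LAB1 starts exactly when LAB2 ends (back-to-back, no overlap) — done with LAB2.
LAB3 starts after LAB1 ends — done with LAB1.
LAB4 starts after LAB3 ends — done with LAB3.
LAB5 starts after LAB4 ends — done with LAB4.
LAB6 starts after LAB5 ends — done with LAB5.
LAB7 starts after LAB6 ends — done with LAB6.
LAB8 starts after LAB7 ends.
Every pair is clear; the schedule has no overlaps.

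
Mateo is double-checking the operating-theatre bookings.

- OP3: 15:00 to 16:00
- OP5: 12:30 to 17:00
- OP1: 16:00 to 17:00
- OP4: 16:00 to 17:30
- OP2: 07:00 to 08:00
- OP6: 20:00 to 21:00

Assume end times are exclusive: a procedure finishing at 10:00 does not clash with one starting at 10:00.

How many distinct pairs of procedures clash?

4

Two intervals overlap when each starts before the other ends.
Sorted by start: OP2, OP5, OP3, OP1, OP4, OP6.
OP5 starts after OP2 ends, so OP2 has no further overlaps.
OP3 starts before OP5 ends → OP5 and OP3 overlap.
OP1 starts before OP5 ends → OP5 and OP1 overlap.
OP4 starts before OP5 ends → OP5 and OP4 overlap.
OP6 starts after OP5 ends.
OP1 starts exactly when OP3 ends (back-to-back, no overlap), so OP3 has no further overlaps.
OP4 starts before OP1 ends → OP1 and OP4 overlap.
OP6 starts after OP1 ends.
OP6 starts after OP4 ends.
Overlapping pairs: OP1 & OP4, OP1 & OP5, OP3 & OP5, OP4 & OP5 — 4 in total.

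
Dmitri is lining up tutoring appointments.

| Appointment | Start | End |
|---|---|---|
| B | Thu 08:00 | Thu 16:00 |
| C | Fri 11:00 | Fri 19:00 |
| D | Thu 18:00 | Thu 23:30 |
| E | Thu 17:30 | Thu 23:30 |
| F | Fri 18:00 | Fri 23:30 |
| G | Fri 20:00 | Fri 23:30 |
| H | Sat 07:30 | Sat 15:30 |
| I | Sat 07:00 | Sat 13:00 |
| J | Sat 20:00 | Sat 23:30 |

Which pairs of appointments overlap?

C & F, D & E, F & G, H & I

Two intervals overlap when each starts before the other ends.
Sorted by start: B, E, D, C, F, G, I, H, J.
E starts after B ends; B is clear from here.
D starts before E ends → E and D overlap.
C starts after E ends; E is clear from here.
C starts after D ends; D is clear from here.
F starts before C ends → C and F overlap.
G starts after C ends; C is clear from here.
G starts before F ends → F and G overlap.
I starts after F ends; F is clear from here.
I starts after G ends; G is clear from here.
H starts before I ends → I and H overlap.
J starts after I ends.
J starts after H ends.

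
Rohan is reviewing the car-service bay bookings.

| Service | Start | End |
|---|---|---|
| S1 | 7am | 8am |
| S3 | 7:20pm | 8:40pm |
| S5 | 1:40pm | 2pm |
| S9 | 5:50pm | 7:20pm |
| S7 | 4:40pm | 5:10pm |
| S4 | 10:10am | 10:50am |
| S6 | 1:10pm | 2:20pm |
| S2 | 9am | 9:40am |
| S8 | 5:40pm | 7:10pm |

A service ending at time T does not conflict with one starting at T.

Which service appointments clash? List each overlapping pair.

S5 & S6, S8 & S9

Sorted by start: S1, S2, S4, S6, S5, S7, S8, S9, S3.
S2 starts after S1 ends, so S1 has no further overlaps.
S4 starts after S2 ends, so S2 has no further overlaps.
S6 starts after S4 ends, so S4 has no further overlaps.
S5 starts before S6 ends → S6 and S5 overlap.
S7 starts after S6 ends, so S6 has no further overlaps.
S7 starts after S5 ends, so S5 has no further overlaps.
S8 starts after S7 ends, so S7 has no further overlaps.
S9 starts before S8 ends → S8 and S9 overlap.
S3 starts after S8 ends.
S3 starts exactly when S9 ends (back-to-back, no overlap).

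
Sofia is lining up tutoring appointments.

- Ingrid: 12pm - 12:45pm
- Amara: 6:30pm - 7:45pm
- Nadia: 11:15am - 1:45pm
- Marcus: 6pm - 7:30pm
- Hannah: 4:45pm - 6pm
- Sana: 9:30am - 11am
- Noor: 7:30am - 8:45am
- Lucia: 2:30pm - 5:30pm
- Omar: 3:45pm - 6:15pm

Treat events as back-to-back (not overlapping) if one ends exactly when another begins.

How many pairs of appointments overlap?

Sorted by start: Noor, Sana, Nadia, Ingrid, Lucia, Omar, Hannah, Marcus, Amara.
Sana starts after Noor ends — done with Noor.
Nadia starts after Sana ends — done with Sana.
Ingrid starts before Nadia ends → Nadia and Ingrid overlap.
Lucia starts after Nadia ends — done with Nadia.
Lucia starts after Ingrid ends — done with Ingrid.
Omar starts before Lucia ends → Lucia and Omar overlap.
Hannah starts before Lucia ends → Lucia and Hannah overlap.
Marcus starts after Lucia ends — done with Lucia.
Hannah starts before Omar ends → Omar and Hannah overlap.
Marcus starts before Omar ends → Omar and Marcus overlap.
Amara starts after Omar ends.
Marcus starts exactly when Hannah ends (back-to-back, no overlap) — done with Hannah.
Amara starts before Marcus ends → Marcus and Amara overlap.
Overlapping pairs: Amara & Marcus, Hannah & Lucia, Hannah & Omar, Ingrid & Nadia, Lucia & Omar, Marcus & Omar — 6 in total.

6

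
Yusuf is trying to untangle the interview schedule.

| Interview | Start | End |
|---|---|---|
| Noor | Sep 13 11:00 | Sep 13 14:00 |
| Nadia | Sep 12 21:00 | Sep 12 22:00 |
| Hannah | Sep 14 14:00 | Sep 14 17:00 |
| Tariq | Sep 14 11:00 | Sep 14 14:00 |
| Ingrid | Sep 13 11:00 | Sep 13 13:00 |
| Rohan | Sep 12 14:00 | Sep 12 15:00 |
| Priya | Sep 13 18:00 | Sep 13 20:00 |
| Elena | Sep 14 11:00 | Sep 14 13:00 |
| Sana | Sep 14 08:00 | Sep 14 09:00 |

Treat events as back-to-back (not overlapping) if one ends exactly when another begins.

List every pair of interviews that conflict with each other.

Elena & Tariq, Ingrid & Noor

Sorted by start: Rohan, Nadia, Ingrid, Noor, Priya, Sana, Tariq, Elena, Hannah.
Nadia starts after Rohan ends — done with Rohan.
Ingrid starts after Nadia ends — done with Nadia.
Noor starts before Ingrid ends → Ingrid and Noor overlap.
Priya starts after Ingrid ends — done with Ingrid.
Priya starts after Noor ends — done with Noor.
Sana starts after Priya ends — done with Priya.
Tariq starts after Sana ends — done with Sana.
Elena starts before Tariq ends → Tariq and Elena overlap.
Hannah starts exactly when Tariq ends (back-to-back, no overlap).
Hannah starts after Elena ends.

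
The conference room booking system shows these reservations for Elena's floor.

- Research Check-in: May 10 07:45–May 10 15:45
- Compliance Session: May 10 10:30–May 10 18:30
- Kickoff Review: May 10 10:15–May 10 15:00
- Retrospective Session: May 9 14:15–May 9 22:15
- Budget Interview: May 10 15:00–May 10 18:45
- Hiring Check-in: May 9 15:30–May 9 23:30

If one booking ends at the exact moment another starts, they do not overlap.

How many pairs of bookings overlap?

Two intervals overlap when each starts before the other ends.
Sorted by start: Retrospective Session, Hiring Check-in, Research Check-in, Kickoff Review, Compliance Session, Budget Interview.
Hiring Check-in starts before Retrospective Session ends → Retrospective Session and Hiring Check-in overlap.
Research Check-in starts after Retrospective Session ends, so nothing later overlaps Retrospective Session either.
Research Check-in starts after Hiring Check-in ends, so nothing later overlaps Hiring Check-in either.
Kickoff Review starts before Research Check-in ends → Research Check-in and Kickoff Review overlap.
Compliance Session starts before Research Check-in ends → Research Check-in and Compliance Session overlap.
Budget Interview starts before Research Check-in ends → Research Check-in and Budget Interview overlap.
Compliance Session starts before Kickoff Review ends → Kickoff Review and Compliance Session overlap.
Budget Interview starts exactly when Kickoff Review ends (back-to-back, no overlap).
Budget Interview starts before Compliance Session ends → Compliance Session and Budget Interview overlap.
Overlapping pairs: Budget Interview & Compliance Session, Budget Interview & Research Check-in, Compliance Session & Kickoff Review, Compliance Session & Research Check-in, Hiring Check-in & Retrospective Session, Kickoff Review & Research Check-in — 6 in total.

6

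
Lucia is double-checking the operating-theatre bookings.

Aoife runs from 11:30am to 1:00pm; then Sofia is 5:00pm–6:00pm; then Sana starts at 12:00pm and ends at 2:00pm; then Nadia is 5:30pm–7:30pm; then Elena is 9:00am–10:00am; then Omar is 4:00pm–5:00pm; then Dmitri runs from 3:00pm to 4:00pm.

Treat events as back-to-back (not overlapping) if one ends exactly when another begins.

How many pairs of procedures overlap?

2

Check each pair: they overlap iff neither finishes before the other starts.
Sorted by start: Elena, Aoife, Sana, Dmitri, Omar, Sofia, Nadia.
Aoife starts after Elena ends, so nothing later overlaps Elena either.
Sana starts before Aoife ends → Aoife and Sana overlap.
Dmitri starts after Aoife ends, so nothing later overlaps Aoife either.
Dmitri starts after Sana ends, so nothing later overlaps Sana either.
Omar starts exactly when Dmitri ends (back-to-back, no overlap), so nothing later overlaps Dmitri either.
Sofia starts exactly when Omar ends (back-to-back, no overlap), so nothing later overlaps Omar either.
Nadia starts before Sofia ends → Sofia and Nadia overlap.
Overlapping pairs: Aoife & Sana, Nadia & Sofia — 2 in total.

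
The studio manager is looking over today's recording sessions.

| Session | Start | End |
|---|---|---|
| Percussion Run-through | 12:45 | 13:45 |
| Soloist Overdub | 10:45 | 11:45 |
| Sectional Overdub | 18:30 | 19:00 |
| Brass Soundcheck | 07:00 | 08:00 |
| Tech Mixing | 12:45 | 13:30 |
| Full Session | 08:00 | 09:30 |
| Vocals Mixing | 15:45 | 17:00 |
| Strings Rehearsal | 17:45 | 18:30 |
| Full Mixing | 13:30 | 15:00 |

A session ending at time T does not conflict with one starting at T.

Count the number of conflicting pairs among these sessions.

2

Sorted by start: Brass Soundcheck, Full Session, Soloist Overdub, Tech Mixing, Percussion Run-through, Full Mixing, Vocals Mixing, Strings Rehearsal, Sectional Overdub.
Full Session starts exactly when Brass Soundcheck ends (back-to-back, no overlap), so nothing later overlaps Brass Soundcheck either.
Soloist Overdub starts after Full Session ends, so nothing later overlaps Full Session either.
Tech Mixing starts after Soloist Overdub ends, so nothing later overlaps Soloist Overdub either.
Percussion Run-through starts before Tech Mixing ends → Tech Mixing and Percussion Run-through overlap.
Full Mixing starts exactly when Tech Mixing ends (back-to-back, no overlap), so nothing later overlaps Tech Mixing either.
Full Mixing starts before Percussion Run-through ends → Percussion Run-through and Full Mixing overlap.
Vocals Mixing starts after Percussion Run-through ends, so nothing later overlaps Percussion Run-through either.
Vocals Mixing starts after Full Mixing ends, so nothing later overlaps Full Mixing either.
Strings Rehearsal starts after Vocals Mixing ends, so nothing later overlaps Vocals Mixing either.
Sectional Overdub starts exactly when Strings Rehearsal ends (back-to-back, no overlap).
Overlapping pairs: Full Mixing & Percussion Run-through, Percussion Run-through & Tech Mixing — 2 in total.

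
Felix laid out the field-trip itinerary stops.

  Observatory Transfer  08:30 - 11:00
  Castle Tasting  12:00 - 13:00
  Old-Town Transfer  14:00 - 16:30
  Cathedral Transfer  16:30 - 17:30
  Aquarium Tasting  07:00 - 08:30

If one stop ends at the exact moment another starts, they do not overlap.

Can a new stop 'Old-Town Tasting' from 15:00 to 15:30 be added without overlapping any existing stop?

No — it overlaps Old-Town Transfer

Aquarium Tasting: ends 08:30 at or before Old-Town Tasting starts 15:00 → clear.
Observatory Transfer: ends 11:00 at or before Old-Town Tasting starts 15:00 → clear.
Castle Tasting: ends 13:00 at or before Old-Town Tasting starts 15:00 → clear.
Old-Town Transfer: starts 14:00 before Old-Town Tasting ends 15:30, and ends 16:30 after Old-Town Tasting starts 15:00 → overlap.
Cathedral Transfer: starts 16:30 at or after Old-Town Tasting ends 15:30 → clear.
Old-Town Tasting overlaps Old-Town Transfer.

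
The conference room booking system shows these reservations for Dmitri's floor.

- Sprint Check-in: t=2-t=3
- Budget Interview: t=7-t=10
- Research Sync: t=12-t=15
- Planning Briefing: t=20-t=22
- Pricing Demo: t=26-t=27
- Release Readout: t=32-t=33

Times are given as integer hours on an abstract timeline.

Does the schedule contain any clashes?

Sorted by start: Sprint Check-in, Budget Interview, Research Sync, Planning Briefing, Pricing Demo, Release Readout.
Budget Interview starts after Sprint Check-in ends; Sprint Check-in is clear from here.
Research Sync starts after Budget Interview ends; Budget Interview is clear from here.
Planning Briefing starts after Research Sync ends; Research Sync is clear from here.
Pricing Demo starts after Planning Briefing ends; Planning Briefing is clear from here.
Release Readout starts after Pricing Demo ends.
Every pair is clear; the schedule has no overlaps.

No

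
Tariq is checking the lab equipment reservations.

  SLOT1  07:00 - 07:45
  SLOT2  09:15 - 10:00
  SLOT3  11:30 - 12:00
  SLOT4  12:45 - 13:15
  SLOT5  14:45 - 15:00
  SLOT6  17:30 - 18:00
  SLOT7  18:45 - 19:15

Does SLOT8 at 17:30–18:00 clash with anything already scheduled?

Yes — it overlaps SLOT6

SLOT1: ends 07:45 at or before SLOT8 starts 17:30 → clear.
SLOT2: ends 10:00 at or before SLOT8 starts 17:30 → clear.
SLOT3: ends 12:00 at or before SLOT8 starts 17:30 → clear.
SLOT4: ends 13:15 at or before SLOT8 starts 17:30 → clear.
SLOT5: ends 15:00 at or before SLOT8 starts 17:30 → clear.
SLOT6: starts 17:30 before SLOT8 ends 18:00, and ends 18:00 after SLOT8 starts 17:30 → overlap.
SLOT7: starts 18:45 at or after SLOT8 ends 18:00 → clear.
SLOT8 overlaps SLOT6.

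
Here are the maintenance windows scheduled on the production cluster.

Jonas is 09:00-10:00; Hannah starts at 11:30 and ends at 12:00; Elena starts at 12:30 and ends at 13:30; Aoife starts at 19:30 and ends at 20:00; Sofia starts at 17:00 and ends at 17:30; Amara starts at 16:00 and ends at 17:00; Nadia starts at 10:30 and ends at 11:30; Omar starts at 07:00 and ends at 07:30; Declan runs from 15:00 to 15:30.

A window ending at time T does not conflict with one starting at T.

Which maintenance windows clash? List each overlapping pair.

none

Sorted by start: Omar, Jonas, Nadia, Hannah, Elena, Declan, Amara, Sofia, Aoife.
Jonas starts after Omar ends, so nothing later overlaps Omar either.
Nadia starts after Jonas ends, so nothing later overlaps Jonas either.
Hannah starts exactly when Nadia ends (back-to-back, no overlap), so nothing later overlaps Nadia either.
Elena starts after Hannah ends, so nothing later overlaps Hannah either.
Declan starts after Elena ends, so nothing later overlaps Elena either.
Amara starts after Declan ends, so nothing later overlaps Declan either.
Sofia starts exactly when Amara ends (back-to-back, no overlap), so nothing later overlaps Amara either.
Aoife starts after Sofia ends.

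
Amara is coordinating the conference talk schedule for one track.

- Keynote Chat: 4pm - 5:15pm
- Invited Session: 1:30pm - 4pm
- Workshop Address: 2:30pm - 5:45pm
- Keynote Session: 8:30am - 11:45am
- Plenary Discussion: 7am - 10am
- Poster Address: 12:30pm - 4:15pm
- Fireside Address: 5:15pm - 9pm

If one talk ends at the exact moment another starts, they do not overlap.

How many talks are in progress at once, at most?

Sweep the timeline, counting +1 at each start and −1 at each end (ends before starts at a tie):
7am start Plenary Discussion → 1
8:30am start Keynote Session → 2
10am end Plenary Discussion → 1
11:45am end Keynote Session → 0
12:30pm start Poster Address → 1
1:30pm start Invited Session → 2
2:30pm start Workshop Address → 3
4pm end Invited Session → 2
4pm start Keynote Chat → 3
4:15pm end Poster Address → 2
5:15pm end Keynote Chat → 1
5:15pm start Fireside Address → 2
5:45pm end Workshop Address → 1
9pm end Fireside Address → 0
Peak is 3, at 2:30pm (Invited Session, Poster Address, Workshop Address).

3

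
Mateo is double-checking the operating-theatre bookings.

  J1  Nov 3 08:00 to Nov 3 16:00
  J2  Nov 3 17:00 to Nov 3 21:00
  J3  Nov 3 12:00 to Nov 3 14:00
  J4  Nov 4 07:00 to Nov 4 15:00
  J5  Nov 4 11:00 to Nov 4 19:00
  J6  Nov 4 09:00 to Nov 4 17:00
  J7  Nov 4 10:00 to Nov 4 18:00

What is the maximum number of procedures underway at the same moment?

Sweep the timeline, counting +1 at each start and −1 at each end (ends before starts at a tie):
Nov 3 08:00 start J1 → 1
Nov 3 12:00 start J3 → 2
Nov 3 14:00 end J3 → 1
Nov 3 16:00 end J1 → 0
Nov 3 17:00 start J2 → 1
Nov 3 21:00 end J2 → 0
Nov 4 07:00 start J4 → 1
Nov 4 09:00 start J6 → 2
Nov 4 10:00 start J7 → 3
Nov 4 11:00 start J5 → 4
Nov 4 15:00 end J4 → 3
Nov 4 17:00 end J6 → 2
Nov 4 18:00 end J7 → 1
Nov 4 19:00 end J5 → 0
Peak is 4, at Nov 4 11:00 (J4, J5, J6, J7).

4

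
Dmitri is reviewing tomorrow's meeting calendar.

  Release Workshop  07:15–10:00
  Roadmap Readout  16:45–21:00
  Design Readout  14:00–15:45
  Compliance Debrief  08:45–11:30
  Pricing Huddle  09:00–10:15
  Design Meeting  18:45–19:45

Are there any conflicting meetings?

Yes

Sorted by start: Release Workshop, Compliance Debrief, Pricing Huddle, Design Readout, Roadmap Readout, Design Meeting.
Compliance Debrief starts before Release Workshop ends → Release Workshop and Compliance Debrief overlap.
That's a conflict, so the schedule is not conflict-free.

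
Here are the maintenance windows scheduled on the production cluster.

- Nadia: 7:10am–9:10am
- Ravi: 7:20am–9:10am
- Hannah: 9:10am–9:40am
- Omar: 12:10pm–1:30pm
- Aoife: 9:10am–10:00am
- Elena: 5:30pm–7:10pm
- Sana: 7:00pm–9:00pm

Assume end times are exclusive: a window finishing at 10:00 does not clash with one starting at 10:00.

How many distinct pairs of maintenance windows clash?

Two intervals overlap when each starts before the other ends.
Sorted by start: Nadia, Ravi, Hannah, Aoife, Omar, Elena, Sana.
Ravi starts before Nadia ends → Nadia and Ravi overlap.
Hannah starts exactly when Nadia ends (back-to-back, no overlap) — done with Nadia.
Hannah starts exactly when Ravi ends (back-to-back, no overlap) — done with Ravi.
Aoife starts before Hannah ends → Hannah and Aoife overlap.
Omar starts after Hannah ends — done with Hannah.
Omar starts after Aoife ends — done with Aoife.
Elena starts after Omar ends — done with Omar.
Sana starts before Elena ends → Elena and Sana overlap.
Overlapping pairs: Aoife & Hannah, Elena & Sana, Nadia & Ravi — 3 in total.

3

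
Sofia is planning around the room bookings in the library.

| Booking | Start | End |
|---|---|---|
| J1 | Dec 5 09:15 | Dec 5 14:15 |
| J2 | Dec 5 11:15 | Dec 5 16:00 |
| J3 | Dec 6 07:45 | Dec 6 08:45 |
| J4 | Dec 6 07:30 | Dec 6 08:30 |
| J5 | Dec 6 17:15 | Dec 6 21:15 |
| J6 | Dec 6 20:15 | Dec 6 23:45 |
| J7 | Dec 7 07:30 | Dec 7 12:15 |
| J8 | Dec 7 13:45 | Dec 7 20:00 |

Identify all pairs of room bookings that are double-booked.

Two intervals overlap when each starts before the other ends.
Sorted by start: J1, J2, J4, J3, J5, J6, J7, J8.
J2 starts before J1 ends → J1 and J2 overlap.
J4 starts after J1 ends; J1 is clear from here.
J4 starts after J2 ends; J2 is clear from here.
J3 starts before J4 ends → J4 and J3 overlap.
J5 starts after J4 ends; J4 is clear from here.
J5 starts after J3 ends; J3 is clear from here.
J6 starts before J5 ends → J5 and J6 overlap.
J7 starts after J5 ends; J5 is clear from here.
J7 starts after J6 ends; J6 is clear from here.
J8 starts after J7 ends.

J1 & J2, J3 & J4, J5 & J6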